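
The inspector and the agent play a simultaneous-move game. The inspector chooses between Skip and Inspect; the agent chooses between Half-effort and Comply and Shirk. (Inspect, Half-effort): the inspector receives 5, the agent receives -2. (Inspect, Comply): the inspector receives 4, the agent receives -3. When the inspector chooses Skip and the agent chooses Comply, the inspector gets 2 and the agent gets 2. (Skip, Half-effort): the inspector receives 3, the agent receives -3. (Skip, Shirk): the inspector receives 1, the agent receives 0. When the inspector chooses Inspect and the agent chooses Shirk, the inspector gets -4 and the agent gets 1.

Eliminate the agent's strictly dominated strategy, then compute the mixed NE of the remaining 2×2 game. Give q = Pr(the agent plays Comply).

The agent's strategy Half-effort is strictly dominated by Shirk: 0 > -3 and 1 > -2. Eliminate Half-effort.
In a mixed equilibrium the inspector is indifferent between Skip and Inspect; this condition fixes q.
  the inspector's payoff to Skip: q·2 + (1−q)·1 = q + 1
  the inspector's payoff to Inspect: q·4 + (1−q)·(-4) = 8q - 4
  q + 1 = 8q - 4  ⇒  -7q = -5  ⇒  q = 5/7.

q = 5/7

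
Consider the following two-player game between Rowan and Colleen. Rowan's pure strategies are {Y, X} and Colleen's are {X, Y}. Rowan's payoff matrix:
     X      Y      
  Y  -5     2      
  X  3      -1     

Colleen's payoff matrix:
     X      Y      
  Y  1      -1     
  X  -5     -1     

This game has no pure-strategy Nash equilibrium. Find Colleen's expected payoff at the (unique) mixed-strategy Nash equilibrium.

-1

Rowan's mix must leave Colleen indifferent between X and Y.
  Colleen's expected payoff from X: p·1 + (1−p)·(-5) = 6p - 5
  Colleen's expected payoff from Y: p·(-1) + (1−p)·(-1) = -1
  6p - 5 = -1  ⇒  6p = 4  ⇒  p = 2/3.
At equilibrium Colleen is indifferent across columns, so Colleen's payoff equals the payoff from X: (2/3)·1 + (1/3)·(-5) = -1.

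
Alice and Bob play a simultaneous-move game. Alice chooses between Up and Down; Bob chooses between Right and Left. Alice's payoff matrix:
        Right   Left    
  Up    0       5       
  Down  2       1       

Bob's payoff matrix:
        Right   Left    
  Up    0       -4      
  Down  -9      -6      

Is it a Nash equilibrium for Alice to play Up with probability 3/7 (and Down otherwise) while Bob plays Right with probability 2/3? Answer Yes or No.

Yes

Check Bob's indifference given Alice's mix p = 3/7:
  payoff from Right = -36/7; payoff from Left = -36/7 — equal.
Check Alice's indifference given Bob's mix q = 2/3:
  payoff from Up = 5/3; payoff from Down = 5/3 — equal.
Both players are indifferent, so neither can profitably deviate.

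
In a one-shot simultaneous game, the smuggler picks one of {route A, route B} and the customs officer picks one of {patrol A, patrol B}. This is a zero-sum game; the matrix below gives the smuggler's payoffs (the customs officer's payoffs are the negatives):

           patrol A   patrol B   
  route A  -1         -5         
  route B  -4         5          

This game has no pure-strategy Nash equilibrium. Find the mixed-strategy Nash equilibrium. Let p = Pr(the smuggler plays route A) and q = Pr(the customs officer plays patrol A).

p = 9/13, q = 10/13

In a mixed equilibrium the customs officer is indifferent between patrol A and patrol B; this condition fixes p.
  the customs officer's payoff to patrol A: p·1 + (1−p)·4 = -3p + 4
  the customs officer's payoff to patrol B: p·5 + (1−p)·(-5) = 10p - 5
  -3p + 4 = 10p - 5  ⇒  -13p = -9  ⇒  p = 9/13.
For the smuggler to be willing to mix, the smuggler must be indifferent between route A and route B, which pins down the customs officer's mix.
  the smuggler's expected payoff from route A: q·(-1) + (1−q)·(-5) = 4q - 5
  the smuggler's expected payoff from route B: q·(-4) + (1−q)·5 = -9q + 5
  4q - 5 = -9q + 5  ⇒  13q = 10  ⇒  q = 10/13.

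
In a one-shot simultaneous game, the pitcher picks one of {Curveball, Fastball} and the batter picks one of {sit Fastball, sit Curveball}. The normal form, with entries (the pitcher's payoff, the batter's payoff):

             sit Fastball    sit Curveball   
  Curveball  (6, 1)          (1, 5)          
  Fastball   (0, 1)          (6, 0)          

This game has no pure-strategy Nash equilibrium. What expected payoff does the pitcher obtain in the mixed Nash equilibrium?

Set the pitcher's expected payoff from Curveball equal to that from Fastball:
  the pitcher's payoff to Curveball: q·6 + (1−q)·1 = 5q + 1
  the pitcher's payoff to Fastball: q·0 + (1−q)·6 = -6q + 6
  5q + 1 = -6q + 6  ⇒  11q = 5  ⇒  q = 5/11.
At equilibrium the pitcher is indifferent across rows, so the pitcher's payoff equals the payoff from Curveball: (5/11)·6 + (6/11)·1 = 36/11.

36/11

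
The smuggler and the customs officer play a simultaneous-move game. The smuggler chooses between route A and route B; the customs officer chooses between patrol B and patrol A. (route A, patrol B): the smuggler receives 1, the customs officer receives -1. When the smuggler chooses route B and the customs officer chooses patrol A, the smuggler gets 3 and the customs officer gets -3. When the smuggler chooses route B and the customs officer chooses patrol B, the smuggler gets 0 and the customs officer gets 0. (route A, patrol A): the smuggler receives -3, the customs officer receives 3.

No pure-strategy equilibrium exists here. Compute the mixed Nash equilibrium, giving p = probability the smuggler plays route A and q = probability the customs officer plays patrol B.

The smuggler's mix must leave the customs officer indifferent between patrol B and patrol A.
  the customs officer's payoff to patrol B: p·(-1) + (1−p)·0 = -p
  the customs officer's payoff to patrol A: p·3 + (1−p)·(-3) = 6p - 3
  -p = 6p - 3  ⇒  -7p = -3  ⇒  p = 3/7.
The customs officer's mix must leave the smuggler indifferent between route A and route B.
  the smuggler's payoff from route A: q·1 + (1−q)·(-3) = 4q - 3
  the smuggler's payoff from route B: q·0 + (1−q)·3 = -3q + 3
  4q - 3 = -3q + 3  ⇒  7q = 6  ⇒  q = 6/7.

p = 3/7, q = 6/7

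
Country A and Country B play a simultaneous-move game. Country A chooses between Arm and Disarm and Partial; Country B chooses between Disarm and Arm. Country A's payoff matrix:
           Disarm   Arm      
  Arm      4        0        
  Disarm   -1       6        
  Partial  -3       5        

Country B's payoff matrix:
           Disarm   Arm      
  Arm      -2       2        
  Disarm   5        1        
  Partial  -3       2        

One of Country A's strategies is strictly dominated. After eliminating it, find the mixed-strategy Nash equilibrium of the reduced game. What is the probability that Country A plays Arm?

Country A's strategy Partial is strictly dominated by Disarm: -1 > -3 and 6 > 5. Eliminate Partial.
Set Country B's expected payoff from Disarm equal to that from Arm:
  Country B's payoff to Disarm: p·(-2) + (1−p)·5 = -7p + 5
  Country B's payoff to Arm: p·2 + (1−p)·1 = p + 1
  -7p + 5 = p + 1  ⇒  -8p = -4  ⇒  p = 1/2.

p = 1/2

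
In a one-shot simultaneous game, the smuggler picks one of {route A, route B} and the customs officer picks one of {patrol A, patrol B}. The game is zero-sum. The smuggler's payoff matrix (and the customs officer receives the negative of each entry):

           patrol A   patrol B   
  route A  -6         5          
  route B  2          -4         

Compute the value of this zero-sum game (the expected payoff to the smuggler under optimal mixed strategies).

The customs officer's mix must leave the smuggler indifferent between route A and route B.
  the smuggler's payoff from route A: q·(-6) + (1−q)·5 = -11q + 5
  the smuggler's payoff from route B: q·2 + (1−q)·(-4) = 6q - 4
  -11q + 5 = 6q - 4  ⇒  -17q = -9  ⇒  q = 9/17.
The value is the smuggler's expected payoff against this mix (using route A): (9/17)·(-6) + (8/17)·5 = -14/17.

v = -14/17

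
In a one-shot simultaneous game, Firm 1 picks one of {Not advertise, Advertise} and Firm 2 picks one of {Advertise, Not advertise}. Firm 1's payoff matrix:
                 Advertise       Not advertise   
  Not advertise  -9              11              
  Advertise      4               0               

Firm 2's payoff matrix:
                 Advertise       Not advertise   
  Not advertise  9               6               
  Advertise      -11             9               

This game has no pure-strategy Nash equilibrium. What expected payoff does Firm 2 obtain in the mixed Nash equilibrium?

Firm 2's indifference between Advertise and Not advertise determines Firm 1's mixing probability p:
  Firm 2's expected payoff from Advertise: p·9 + (1−p)·(-11) = 20p - 11
  Firm 2's expected payoff from Not advertise: p·6 + (1−p)·9 = -3p + 9
  20p - 11 = -3p + 9  ⇒  23p = 20  ⇒  p = 20/23.
At equilibrium Firm 2 is indifferent across columns, so Firm 2's payoff equals the payoff from Advertise: (20/23)·9 + (3/23)·(-11) = 147/23.

147/23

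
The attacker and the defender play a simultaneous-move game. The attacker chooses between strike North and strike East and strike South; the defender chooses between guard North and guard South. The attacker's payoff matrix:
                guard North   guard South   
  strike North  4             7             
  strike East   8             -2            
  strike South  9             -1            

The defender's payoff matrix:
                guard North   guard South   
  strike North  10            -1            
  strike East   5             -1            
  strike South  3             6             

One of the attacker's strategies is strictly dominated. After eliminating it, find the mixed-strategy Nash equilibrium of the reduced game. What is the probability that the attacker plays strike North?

p = 3/14

The attacker's strategy strike East is strictly dominated by strike South: 9 > 8 and -1 > -2. Eliminate strike East.
The attacker's mix must leave the defender indifferent between guard North and guard South.
  the defender's expected payoff from guard North: p·10 + (1−p)·3 = 7p + 3
  the defender's expected payoff from guard South: p·(-1) + (1−p)·6 = -7p + 6
  7p + 3 = -7p + 6  ⇒  14p = 3  ⇒  p = 3/14.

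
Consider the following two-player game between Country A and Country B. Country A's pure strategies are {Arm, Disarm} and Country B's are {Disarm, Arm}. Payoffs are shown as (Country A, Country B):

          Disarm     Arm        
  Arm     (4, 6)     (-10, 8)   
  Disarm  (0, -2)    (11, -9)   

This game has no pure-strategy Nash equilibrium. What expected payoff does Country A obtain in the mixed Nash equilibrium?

Country A's indifference between Arm and Disarm determines Country B's mixing probability q:
  Country A's payoff from Arm: q·4 + (1−q)·(-10) = 14q - 10
  Country A's payoff from Disarm: q·0 + (1−q)·11 = -11q + 11
  14q - 10 = -11q + 11  ⇒  25q = 21  ⇒  q = 21/25.
At equilibrium Country A is indifferent across rows, so Country A's payoff equals the payoff from Arm: (21/25)·4 + (4/25)·(-10) = 44/25.

44/25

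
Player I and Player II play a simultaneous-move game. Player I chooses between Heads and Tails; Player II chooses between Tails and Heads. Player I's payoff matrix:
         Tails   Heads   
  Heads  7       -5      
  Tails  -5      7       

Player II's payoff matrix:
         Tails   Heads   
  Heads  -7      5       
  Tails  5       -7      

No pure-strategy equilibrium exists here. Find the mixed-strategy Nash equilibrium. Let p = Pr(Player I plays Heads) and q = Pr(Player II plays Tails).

p = 1/2, q = 1/2

Player II's indifference between Tails and Heads determines Player I's mixing probability p:
  Player II's payoff to Tails: p·(-7) + (1−p)·5 = -12p + 5
  Player II's payoff to Heads: p·5 + (1−p)·(-7) = 12p - 7
  -12p + 5 = 12p - 7  ⇒  -24p = -12  ⇒  p = 1/2.
Set Player I's expected payoff from Heads equal to that from Tails:
  Player I's expected payoff from Heads: q·7 + (1−q)·(-5) = 12q - 5
  Player I's expected payoff from Tails: q·(-5) + (1−q)·7 = -12q + 7
  12q - 5 = -12q + 7  ⇒  24q = 12  ⇒  q = 1/2.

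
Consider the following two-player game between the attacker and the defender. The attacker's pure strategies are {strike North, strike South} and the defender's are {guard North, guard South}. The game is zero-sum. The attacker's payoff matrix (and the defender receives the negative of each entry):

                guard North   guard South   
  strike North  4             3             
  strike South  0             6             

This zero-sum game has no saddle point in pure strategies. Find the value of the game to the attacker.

v = 24/7

The defender's mix must leave the attacker indifferent between strike North and strike South.
  the attacker's payoff to strike North: q·4 + (1−q)·3 = q + 3
  the attacker's payoff to strike South: q·0 + (1−q)·6 = -6q + 6
  q + 3 = -6q + 6  ⇒  7q = 3  ⇒  q = 3/7.
The value is the attacker's expected payoff against this mix (using strike North): (3/7)·4 + (4/7)·3 = 24/7.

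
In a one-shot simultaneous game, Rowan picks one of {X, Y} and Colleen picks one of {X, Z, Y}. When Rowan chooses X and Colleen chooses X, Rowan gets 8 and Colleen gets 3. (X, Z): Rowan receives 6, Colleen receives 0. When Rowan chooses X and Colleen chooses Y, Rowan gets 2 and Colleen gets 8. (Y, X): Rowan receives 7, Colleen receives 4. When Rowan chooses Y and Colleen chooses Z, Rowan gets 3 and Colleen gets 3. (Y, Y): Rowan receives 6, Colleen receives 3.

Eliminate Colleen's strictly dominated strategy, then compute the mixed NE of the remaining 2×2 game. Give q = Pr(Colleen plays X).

Colleen's strategy Z is strictly dominated by X: 3 > 0 and 4 > 3. Eliminate Z.
Colleen's mix must leave Rowan indifferent between X and Y.
  Rowan's payoff from X: q·8 + (1−q)·2 = 6q + 2
  Rowan's payoff from Y: q·7 + (1−q)·6 = q + 6
  6q + 2 = q + 6  ⇒  5q = 4  ⇒  q = 4/5.

q = 4/5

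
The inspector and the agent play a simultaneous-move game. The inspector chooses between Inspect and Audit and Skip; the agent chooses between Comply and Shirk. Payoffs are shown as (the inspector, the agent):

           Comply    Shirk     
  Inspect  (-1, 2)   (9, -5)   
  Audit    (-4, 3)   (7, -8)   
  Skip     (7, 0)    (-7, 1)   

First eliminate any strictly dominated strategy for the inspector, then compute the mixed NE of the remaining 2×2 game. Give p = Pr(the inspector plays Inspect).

p = 1/8

The inspector's strategy Audit is strictly dominated by Inspect: -1 > -4 and 9 > 7. Eliminate Audit.
For the agent to be willing to mix, the agent must be indifferent between Comply and Shirk, which pins down the inspector's mix.
  the agent's payoff from Comply: p·2 + (1−p)·0 = 2p
  the agent's payoff from Shirk: p·(-5) + (1−p)·1 = -6p + 1
  2p = -6p + 1  ⇒  8p = 1  ⇒  p = 1/8.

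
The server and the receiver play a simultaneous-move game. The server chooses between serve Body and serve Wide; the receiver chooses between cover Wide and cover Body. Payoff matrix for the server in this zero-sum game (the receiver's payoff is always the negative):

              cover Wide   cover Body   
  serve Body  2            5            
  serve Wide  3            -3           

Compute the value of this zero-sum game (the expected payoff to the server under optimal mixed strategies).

For the server to be willing to mix, the server must be indifferent between serve Body and serve Wide, which pins down the receiver's mix.
  the server's payoff to serve Body: q·2 + (1−q)·5 = -3q + 5
  the server's payoff to serve Wide: q·3 + (1−q)·(-3) = 6q - 3
  -3q + 5 = 6q - 3  ⇒  -9q = -8  ⇒  q = 8/9.
The value is the server's expected payoff against this mix (using serve Body): (8/9)·2 + (1/9)·5 = 7/3.

v = 7/3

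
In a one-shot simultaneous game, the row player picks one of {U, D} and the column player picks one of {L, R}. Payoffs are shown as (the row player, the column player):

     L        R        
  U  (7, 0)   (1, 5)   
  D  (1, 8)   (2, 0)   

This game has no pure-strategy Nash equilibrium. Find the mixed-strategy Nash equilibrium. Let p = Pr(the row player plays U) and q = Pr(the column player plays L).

p = 8/13, q = 1/7

The row player's mix must leave the column player indifferent between L and R.
  the column player's expected payoff from L: p·0 + (1−p)·8 = -8p + 8
  the column player's expected payoff from R: p·5 + (1−p)·0 = 5p
  -8p + 8 = 5p  ⇒  -13p = -8  ⇒  p = 8/13.
In a mixed equilibrium the row player is indifferent between U and D; this condition fixes q.
  the row player's payoff to U: q·7 + (1−q)·1 = 6q + 1
  the row player's payoff to D: q·1 + (1−q)·2 = -q + 2
  6q + 1 = -q + 2  ⇒  7q = 1  ⇒  q = 1/7.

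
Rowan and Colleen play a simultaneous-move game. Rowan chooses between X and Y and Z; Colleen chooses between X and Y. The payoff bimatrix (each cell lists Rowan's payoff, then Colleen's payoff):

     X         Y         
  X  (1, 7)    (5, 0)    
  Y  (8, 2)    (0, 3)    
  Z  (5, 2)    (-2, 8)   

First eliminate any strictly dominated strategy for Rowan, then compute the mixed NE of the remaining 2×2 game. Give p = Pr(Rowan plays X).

p = 1/8

Rowan's strategy Z is strictly dominated by Y: 8 > 5 and 0 > -2. Eliminate Z.
In a mixed equilibrium Colleen is indifferent between X and Y; this condition fixes p.
  Colleen's expected payoff from X: p·7 + (1−p)·2 = 5p + 2
  Colleen's expected payoff from Y: p·0 + (1−p)·3 = -3p + 3
  5p + 2 = -3p + 3  ⇒  8p = 1  ⇒  p = 1/8.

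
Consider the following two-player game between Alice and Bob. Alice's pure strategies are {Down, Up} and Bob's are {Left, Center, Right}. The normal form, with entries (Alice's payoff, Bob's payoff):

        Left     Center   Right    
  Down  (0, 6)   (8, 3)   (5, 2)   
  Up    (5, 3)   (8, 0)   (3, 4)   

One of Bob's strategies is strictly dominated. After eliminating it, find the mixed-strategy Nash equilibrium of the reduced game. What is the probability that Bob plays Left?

q = 2/7

Bob's strategy Center is strictly dominated by Left: 6 > 3 and 3 > 0. Eliminate Center.
Alice's indifference between Down and Up determines Bob's mixing probability q:
  Alice's expected payoff from Down: q·0 + (1−q)·5 = -5q + 5
  Alice's expected payoff from Up: q·5 + (1−q)·3 = 2q + 3
  -5q + 5 = 2q + 3  ⇒  -7q = -2  ⇒  q = 2/7.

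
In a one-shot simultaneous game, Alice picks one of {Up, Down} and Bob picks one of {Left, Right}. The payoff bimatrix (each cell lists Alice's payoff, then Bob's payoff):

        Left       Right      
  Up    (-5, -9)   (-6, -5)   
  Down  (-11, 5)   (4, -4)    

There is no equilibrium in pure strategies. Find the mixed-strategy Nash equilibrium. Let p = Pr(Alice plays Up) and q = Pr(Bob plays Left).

Set Bob's expected payoff from Left equal to that from Right:
  Bob's payoff from Left: p·(-9) + (1−p)·5 = -14p + 5
  Bob's payoff from Right: p·(-5) + (1−p)·(-4) = -p - 4
  -14p + 5 = -p - 4  ⇒  -13p = -9  ⇒  p = 9/13.
Set Alice's expected payoff from Up equal to that from Down:
  Alice's payoff from Up: q·(-5) + (1−q)·(-6) = q - 6
  Alice's payoff from Down: q·(-11) + (1−q)·4 = -15q + 4
  q - 6 = -15q + 4  ⇒  16q = 10  ⇒  q = 5/8.

p = 9/13, q = 5/8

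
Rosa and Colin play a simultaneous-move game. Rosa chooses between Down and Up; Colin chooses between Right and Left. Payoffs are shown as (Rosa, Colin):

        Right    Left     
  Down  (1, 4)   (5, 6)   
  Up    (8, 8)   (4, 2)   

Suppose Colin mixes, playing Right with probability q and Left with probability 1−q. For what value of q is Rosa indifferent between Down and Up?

q = 1/8

Rosa's indifference between Down and Up determines Colin's mixing probability q:
  Rosa's payoff to Down: q·1 + (1−q)·5 = -4q + 5
  Rosa's payoff to Up: q·8 + (1−q)·4 = 4q + 4
  -4q + 5 = 4q + 4  ⇒  -8q = -1  ⇒  q = 1/8.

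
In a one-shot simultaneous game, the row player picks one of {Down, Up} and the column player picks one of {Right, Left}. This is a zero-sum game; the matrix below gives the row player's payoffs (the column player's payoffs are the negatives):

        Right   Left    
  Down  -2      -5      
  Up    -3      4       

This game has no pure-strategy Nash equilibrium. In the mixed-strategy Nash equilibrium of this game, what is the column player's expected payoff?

23/10

The row player's mix must leave the column player indifferent between Right and Left.
  the column player's expected payoff from Right: p·2 + (1−p)·3 = -p + 3
  the column player's expected payoff from Left: p·5 + (1−p)·(-4) = 9p - 4
  -p + 3 = 9p - 4  ⇒  -10p = -7  ⇒  p = 7/10.
At equilibrium the column player is indifferent across columns, so the column player's payoff equals the payoff from Right: (7/10)·2 + (3/10)·3 = 23/10.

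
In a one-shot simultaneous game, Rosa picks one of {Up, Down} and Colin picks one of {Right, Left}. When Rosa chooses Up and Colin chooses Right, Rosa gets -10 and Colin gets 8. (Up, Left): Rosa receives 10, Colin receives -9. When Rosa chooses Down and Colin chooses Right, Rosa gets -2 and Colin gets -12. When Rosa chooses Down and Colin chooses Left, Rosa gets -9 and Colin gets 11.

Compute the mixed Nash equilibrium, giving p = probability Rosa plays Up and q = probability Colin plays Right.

For Colin to be willing to mix, Colin must be indifferent between Right and Left, which pins down Rosa's mix.
  Colin's payoff to Right: p·8 + (1−p)·(-12) = 20p - 12
  Colin's payoff to Left: p·(-9) + (1−p)·11 = -20p + 11
  20p - 12 = -20p + 11  ⇒  40p = 23  ⇒  p = 23/40.
For Rosa to be willing to mix, Rosa must be indifferent between Up and Down, which pins down Colin's mix.
  Rosa's expected payoff from Up: q·(-10) + (1−q)·10 = -20q + 10
  Rosa's expected payoff from Down: q·(-2) + (1−q)·(-9) = 7q - 9
  -20q + 10 = 7q - 9  ⇒  -27q = -19  ⇒  q = 19/27.

p = 23/40, q = 19/27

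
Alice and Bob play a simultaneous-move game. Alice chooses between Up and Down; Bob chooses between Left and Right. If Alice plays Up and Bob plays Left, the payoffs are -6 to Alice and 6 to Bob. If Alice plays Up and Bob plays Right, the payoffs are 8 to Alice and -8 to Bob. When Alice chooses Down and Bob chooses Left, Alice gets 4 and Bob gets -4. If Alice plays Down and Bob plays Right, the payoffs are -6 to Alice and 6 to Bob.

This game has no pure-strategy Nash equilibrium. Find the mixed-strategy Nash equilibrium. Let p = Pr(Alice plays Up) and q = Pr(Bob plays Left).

p = 5/12, q = 7/12

Alice's mix must leave Bob indifferent between Left and Right.
  Bob's payoff from Left: p·6 + (1−p)·(-4) = 10p - 4
  Bob's payoff from Right: p·(-8) + (1−p)·6 = -14p + 6
  10p - 4 = -14p + 6  ⇒  24p = 10  ⇒  p = 5/12.
Bob's mix must leave Alice indifferent between Up and Down.
  Alice's expected payoff from Up: q·(-6) + (1−q)·8 = -14q + 8
  Alice's expected payoff from Down: q·4 + (1−q)·(-6) = 10q - 6
  -14q + 8 = 10q - 6  ⇒  -24q = -14  ⇒  q = 7/12.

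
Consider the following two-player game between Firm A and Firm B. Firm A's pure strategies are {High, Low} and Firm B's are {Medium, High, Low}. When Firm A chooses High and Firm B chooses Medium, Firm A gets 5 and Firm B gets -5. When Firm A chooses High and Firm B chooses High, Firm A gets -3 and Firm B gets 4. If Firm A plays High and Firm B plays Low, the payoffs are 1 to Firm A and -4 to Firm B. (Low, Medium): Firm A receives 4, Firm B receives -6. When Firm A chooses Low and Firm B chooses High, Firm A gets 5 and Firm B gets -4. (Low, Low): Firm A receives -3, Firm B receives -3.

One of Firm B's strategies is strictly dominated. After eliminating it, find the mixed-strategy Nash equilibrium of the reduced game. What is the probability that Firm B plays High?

Firm B's strategy Medium is strictly dominated by Low: -4 > -5 and -3 > -6. Eliminate Medium.
Firm B's mix must leave Firm A indifferent between High and Low.
  Firm A's payoff from High: q·(-3) + (1−q)·1 = -4q + 1
  Firm A's payoff from Low: q·5 + (1−q)·(-3) = 8q - 3
  -4q + 1 = 8q - 3  ⇒  -12q = -4  ⇒  q = 1/3.

q = 1/3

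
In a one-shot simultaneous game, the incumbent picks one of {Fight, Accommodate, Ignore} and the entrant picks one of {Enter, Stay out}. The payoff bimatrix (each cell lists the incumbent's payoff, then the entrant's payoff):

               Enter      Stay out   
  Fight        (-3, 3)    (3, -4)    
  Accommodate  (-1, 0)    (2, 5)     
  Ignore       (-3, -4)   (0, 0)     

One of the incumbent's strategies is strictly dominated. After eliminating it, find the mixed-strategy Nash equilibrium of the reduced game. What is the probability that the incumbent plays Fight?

p = 5/12

The incumbent's strategy Ignore is strictly dominated by Accommodate: -1 > -3 and 2 > 0. Eliminate Ignore.
In a mixed equilibrium the entrant is indifferent between Enter and Stay out; this condition fixes p.
  the entrant's payoff from Enter: p·3 + (1−p)·0 = 3p
  the entrant's payoff from Stay out: p·(-4) + (1−p)·5 = -9p + 5
  3p = -9p + 5  ⇒  12p = 5  ⇒  p = 5/12.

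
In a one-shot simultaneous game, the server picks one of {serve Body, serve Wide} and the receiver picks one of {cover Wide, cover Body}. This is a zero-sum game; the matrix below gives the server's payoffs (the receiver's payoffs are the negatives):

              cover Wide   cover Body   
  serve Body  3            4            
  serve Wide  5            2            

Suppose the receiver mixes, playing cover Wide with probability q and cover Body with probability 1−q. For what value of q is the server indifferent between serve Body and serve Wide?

For the server to be willing to mix, the server must be indifferent between serve Body and serve Wide, which pins down the receiver's mix.
  the server's expected payoff from serve Body: q·3 + (1−q)·4 = -q + 4
  the server's expected payoff from serve Wide: q·5 + (1−q)·2 = 3q + 2
  -q + 4 = 3q + 2  ⇒  -4q = -2  ⇒  q = 1/2.

q = 1/2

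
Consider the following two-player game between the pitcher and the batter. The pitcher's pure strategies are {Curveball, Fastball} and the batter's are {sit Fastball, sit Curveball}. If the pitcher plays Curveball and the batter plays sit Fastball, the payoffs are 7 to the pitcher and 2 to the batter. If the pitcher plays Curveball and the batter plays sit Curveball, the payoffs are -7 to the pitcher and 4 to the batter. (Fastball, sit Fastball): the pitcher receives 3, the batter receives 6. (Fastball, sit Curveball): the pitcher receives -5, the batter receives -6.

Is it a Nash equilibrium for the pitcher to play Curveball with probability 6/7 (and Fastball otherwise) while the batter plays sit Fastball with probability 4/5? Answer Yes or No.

No

Given the batter's mix q = 4/5, the pitcher's payoff from Curveball is 21/5 but from Fastball is 7/5. The pitcher strictly prefers Curveball, so the pitcher would not mix.
So the proposed profile is not a Nash equilibrium.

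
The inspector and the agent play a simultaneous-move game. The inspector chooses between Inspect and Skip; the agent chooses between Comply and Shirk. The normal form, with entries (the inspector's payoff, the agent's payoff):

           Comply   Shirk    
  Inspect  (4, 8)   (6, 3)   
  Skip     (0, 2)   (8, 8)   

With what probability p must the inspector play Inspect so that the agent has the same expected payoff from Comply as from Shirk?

Set the agent's expected payoff from Comply equal to that from Shirk:
  the agent's payoff from Comply: p·8 + (1−p)·2 = 6p + 2
  the agent's payoff from Shirk: p·3 + (1−p)·8 = -5p + 8
  6p + 2 = -5p + 8  ⇒  11p = 6  ⇒  p = 6/11.

p = 6/11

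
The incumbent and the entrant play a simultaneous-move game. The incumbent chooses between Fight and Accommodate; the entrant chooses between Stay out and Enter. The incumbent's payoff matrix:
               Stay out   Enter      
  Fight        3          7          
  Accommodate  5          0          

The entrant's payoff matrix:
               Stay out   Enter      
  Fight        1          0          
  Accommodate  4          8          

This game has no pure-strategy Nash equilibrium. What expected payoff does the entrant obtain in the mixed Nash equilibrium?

The incumbent's mix must leave the entrant indifferent between Stay out and Enter.
  the entrant's payoff to Stay out: p·1 + (1−p)·4 = -3p + 4
  the entrant's payoff to Enter: p·0 + (1−p)·8 = -8p + 8
  -3p + 4 = -8p + 8  ⇒  5p = 4  ⇒  p = 4/5.
At equilibrium the entrant is indifferent across columns, so the entrant's payoff equals the payoff from Stay out: (4/5)·1 + (1/5)·4 = 8/5.

8/5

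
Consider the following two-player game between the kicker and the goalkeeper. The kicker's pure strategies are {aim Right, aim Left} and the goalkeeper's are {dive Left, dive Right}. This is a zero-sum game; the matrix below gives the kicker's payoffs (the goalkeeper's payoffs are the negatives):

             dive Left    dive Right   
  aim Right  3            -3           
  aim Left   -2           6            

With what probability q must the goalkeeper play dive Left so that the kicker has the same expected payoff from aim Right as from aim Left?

q = 9/14

Set the kicker's expected payoff from aim Right equal to that from aim Left:
  the kicker's expected payoff from aim Right: q·3 + (1−q)·(-3) = 6q - 3
  the kicker's expected payoff from aim Left: q·(-2) + (1−q)·6 = -8q + 6
  6q - 3 = -8q + 6  ⇒  14q = 9  ⇒  q = 9/14.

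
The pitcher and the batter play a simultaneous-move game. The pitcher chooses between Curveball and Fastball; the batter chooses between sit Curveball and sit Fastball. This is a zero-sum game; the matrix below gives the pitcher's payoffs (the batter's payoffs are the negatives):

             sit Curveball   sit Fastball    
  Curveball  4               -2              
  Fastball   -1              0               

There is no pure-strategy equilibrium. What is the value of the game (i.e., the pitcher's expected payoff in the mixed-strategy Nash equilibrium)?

The batter's mix must leave the pitcher indifferent between Curveball and Fastball.
  the pitcher's payoff from Curveball: q·4 + (1−q)·(-2) = 6q - 2
  the pitcher's payoff from Fastball: q·(-1) + (1−q)·0 = -q
  6q - 2 = -q  ⇒  7q = 2  ⇒  q = 2/7.
The value is the pitcher's expected payoff against this mix (using Curveball): (2/7)·4 + (5/7)·(-2) = -2/7.

v = -2/7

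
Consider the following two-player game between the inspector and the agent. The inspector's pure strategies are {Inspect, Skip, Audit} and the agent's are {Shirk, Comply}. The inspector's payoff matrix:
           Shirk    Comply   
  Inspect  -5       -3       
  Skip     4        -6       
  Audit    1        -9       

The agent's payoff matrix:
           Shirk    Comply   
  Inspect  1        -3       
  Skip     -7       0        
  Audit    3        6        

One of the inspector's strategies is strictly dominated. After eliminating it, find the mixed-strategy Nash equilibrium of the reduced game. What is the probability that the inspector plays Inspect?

p = 7/11

The inspector's strategy Audit is strictly dominated by Skip: 4 > 1 and -6 > -9. Eliminate Audit.
Set the agent's expected payoff from Shirk equal to that from Comply:
  the agent's expected payoff from Shirk: p·1 + (1−p)·(-7) = 8p - 7
  the agent's expected payoff from Comply: p·(-3) + (1−p)·0 = -3p
  8p - 7 = -3p  ⇒  11p = 7  ⇒  p = 7/11.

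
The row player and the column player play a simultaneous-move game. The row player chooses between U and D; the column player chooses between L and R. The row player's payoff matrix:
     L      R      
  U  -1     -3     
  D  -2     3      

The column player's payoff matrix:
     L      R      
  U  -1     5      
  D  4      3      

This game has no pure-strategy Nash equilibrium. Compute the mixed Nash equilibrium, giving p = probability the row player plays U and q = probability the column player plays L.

p = 1/7, q = 6/7

In a mixed equilibrium the column player is indifferent between L and R; this condition fixes p.
  the column player's expected payoff from L: p·(-1) + (1−p)·4 = -5p + 4
  the column player's expected payoff from R: p·5 + (1−p)·3 = 2p + 3
  -5p + 4 = 2p + 3  ⇒  -7p = -1  ⇒  p = 1/7.
In a mixed equilibrium the row player is indifferent between U and D; this condition fixes q.
  the row player's expected payoff from U: q·(-1) + (1−q)·(-3) = 2q - 3
  the row player's expected payoff from D: q·(-2) + (1−q)·3 = -5q + 3
  2q - 3 = -5q + 3  ⇒  7q = 6  ⇒  q = 6/7.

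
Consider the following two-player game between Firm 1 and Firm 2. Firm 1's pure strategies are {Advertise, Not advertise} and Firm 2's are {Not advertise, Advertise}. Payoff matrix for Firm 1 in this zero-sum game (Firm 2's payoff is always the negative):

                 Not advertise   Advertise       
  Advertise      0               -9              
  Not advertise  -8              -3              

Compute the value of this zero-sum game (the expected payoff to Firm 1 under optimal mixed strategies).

v = -36/7

Firm 1's indifference between Advertise and Not advertise determines Firm 2's mixing probability q:
  Firm 1's payoff from Advertise: q·0 + (1−q)·(-9) = 9q - 9
  Firm 1's payoff from Not advertise: q·(-8) + (1−q)·(-3) = -5q - 3
  9q - 9 = -5q - 3  ⇒  14q = 6  ⇒  q = 3/7.
The value is Firm 1's expected payoff against this mix (using Advertise): (3/7)·0 + (4/7)·(-9) = -36/7.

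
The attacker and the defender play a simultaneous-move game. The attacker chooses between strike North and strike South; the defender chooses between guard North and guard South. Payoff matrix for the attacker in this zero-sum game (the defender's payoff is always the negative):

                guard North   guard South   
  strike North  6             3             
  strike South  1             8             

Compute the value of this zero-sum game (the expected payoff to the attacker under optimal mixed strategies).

The attacker's indifference between strike North and strike South determines the defender's mixing probability q:
  the attacker's expected payoff from strike North: q·6 + (1−q)·3 = 3q + 3
  the attacker's expected payoff from strike South: q·1 + (1−q)·8 = -7q + 8
  3q + 3 = -7q + 8  ⇒  10q = 5  ⇒  q = 1/2.
The value is the attacker's expected payoff against this mix (using strike North): (1/2)·6 + (1/2)·3 = 9/2.

v = 9/2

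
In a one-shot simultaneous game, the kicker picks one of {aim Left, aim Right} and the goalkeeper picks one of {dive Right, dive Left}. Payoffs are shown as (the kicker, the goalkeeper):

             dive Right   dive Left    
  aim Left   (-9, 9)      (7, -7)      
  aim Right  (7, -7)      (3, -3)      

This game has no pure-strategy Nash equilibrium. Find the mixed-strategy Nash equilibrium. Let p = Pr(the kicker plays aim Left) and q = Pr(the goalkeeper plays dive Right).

p = 1/5, q = 1/5

The kicker's mix must leave the goalkeeper indifferent between dive Right and dive Left.
  the goalkeeper's expected payoff from dive Right: p·9 + (1−p)·(-7) = 16p - 7
  the goalkeeper's expected payoff from dive Left: p·(-7) + (1−p)·(-3) = -4p - 3
  16p - 7 = -4p - 3  ⇒  20p = 4  ⇒  p = 1/5.
Set the kicker's expected payoff from aim Left equal to that from aim Right:
  the kicker's expected payoff from aim Left: q·(-9) + (1−q)·7 = -16q + 7
  the kicker's expected payoff from aim Right: q·7 + (1−q)·3 = 4q + 3
  -16q + 7 = 4q + 3  ⇒  -20q = -4  ⇒  q = 1/5.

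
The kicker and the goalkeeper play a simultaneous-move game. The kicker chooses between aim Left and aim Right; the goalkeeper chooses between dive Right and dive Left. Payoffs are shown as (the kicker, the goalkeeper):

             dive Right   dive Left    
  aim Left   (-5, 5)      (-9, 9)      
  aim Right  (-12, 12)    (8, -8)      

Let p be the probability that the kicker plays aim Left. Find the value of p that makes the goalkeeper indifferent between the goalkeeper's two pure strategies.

For the goalkeeper to be willing to mix, the goalkeeper must be indifferent between dive Right and dive Left, which pins down the kicker's mix.
  the goalkeeper's payoff to dive Right: p·5 + (1−p)·12 = -7p + 12
  the goalkeeper's payoff to dive Left: p·9 + (1−p)·(-8) = 17p - 8
  -7p + 12 = 17p - 8  ⇒  -24p = -20  ⇒  p = 5/6.

p = 5/6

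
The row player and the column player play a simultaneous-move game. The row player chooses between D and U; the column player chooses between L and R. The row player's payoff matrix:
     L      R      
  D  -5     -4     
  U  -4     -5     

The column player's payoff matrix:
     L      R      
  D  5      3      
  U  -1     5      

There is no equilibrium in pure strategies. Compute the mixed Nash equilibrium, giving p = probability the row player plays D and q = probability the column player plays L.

The row player's mix must leave the column player indifferent between L and R.
  the column player's payoff to L: p·5 + (1−p)·(-1) = 6p - 1
  the column player's payoff to R: p·3 + (1−p)·5 = -2p + 5
  6p - 1 = -2p + 5  ⇒  8p = 6  ⇒  p = 3/4.
Set the row player's expected payoff from D equal to that from U:
  the row player's payoff to D: q·(-5) + (1−q)·(-4) = -q - 4
  the row player's payoff to U: q·(-4) + (1−q)·(-5) = q - 5
  -q - 4 = q - 5  ⇒  -2q = -1  ⇒  q = 1/2.

p = 3/4, q = 1/2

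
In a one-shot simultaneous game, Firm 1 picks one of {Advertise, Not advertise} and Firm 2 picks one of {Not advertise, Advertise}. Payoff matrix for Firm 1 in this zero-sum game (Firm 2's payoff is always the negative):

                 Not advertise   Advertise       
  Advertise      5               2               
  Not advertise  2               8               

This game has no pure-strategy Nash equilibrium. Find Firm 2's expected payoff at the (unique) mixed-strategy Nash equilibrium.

For Firm 2 to be willing to mix, Firm 2 must be indifferent between Not advertise and Advertise, which pins down Firm 1's mix.
  Firm 2's payoff from Not advertise: p·(-5) + (1−p)·(-2) = -3p - 2
  Firm 2's payoff from Advertise: p·(-2) + (1−p)·(-8) = 6p - 8
  -3p - 2 = 6p - 8  ⇒  -9p = -6  ⇒  p = 2/3.
At equilibrium Firm 2 is indifferent across columns, so Firm 2's payoff equals the payoff from Not advertise: (2/3)·(-5) + (1/3)·(-2) = -4.

-4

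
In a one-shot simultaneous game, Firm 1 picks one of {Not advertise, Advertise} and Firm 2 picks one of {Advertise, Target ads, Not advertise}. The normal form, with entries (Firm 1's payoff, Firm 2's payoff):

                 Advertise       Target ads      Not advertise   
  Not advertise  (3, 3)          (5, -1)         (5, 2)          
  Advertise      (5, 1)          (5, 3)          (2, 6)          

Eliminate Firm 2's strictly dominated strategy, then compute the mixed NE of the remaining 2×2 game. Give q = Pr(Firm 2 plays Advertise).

q = 3/5

Firm 2's strategy Target ads is strictly dominated by Not advertise: 2 > -1 and 6 > 3. Eliminate Target ads.
Firm 1's indifference between Not advertise and Advertise determines Firm 2's mixing probability q:
  Firm 1's expected payoff from Not advertise: q·3 + (1−q)·5 = -2q + 5
  Firm 1's expected payoff from Advertise: q·5 + (1−q)·2 = 3q + 2
  -2q + 5 = 3q + 2  ⇒  -5q = -3  ⇒  q = 3/5.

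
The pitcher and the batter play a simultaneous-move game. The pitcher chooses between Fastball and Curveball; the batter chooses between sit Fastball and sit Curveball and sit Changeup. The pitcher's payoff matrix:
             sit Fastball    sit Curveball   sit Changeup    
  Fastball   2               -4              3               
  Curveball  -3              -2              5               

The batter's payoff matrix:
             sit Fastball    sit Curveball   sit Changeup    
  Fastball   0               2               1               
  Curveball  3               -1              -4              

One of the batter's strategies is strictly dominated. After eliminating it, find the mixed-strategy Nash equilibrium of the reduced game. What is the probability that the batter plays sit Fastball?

The batter's strategy sit Changeup is strictly dominated by sit Curveball: 2 > 1 and -1 > -4. Eliminate sit Changeup.
The batter's mix must leave the pitcher indifferent between Fastball and Curveball.
  the pitcher's expected payoff from Fastball: q·2 + (1−q)·(-4) = 6q - 4
  the pitcher's expected payoff from Curveball: q·(-3) + (1−q)·(-2) = -q - 2
  6q - 4 = -q - 2  ⇒  7q = 2  ⇒  q = 2/7.

q = 2/7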